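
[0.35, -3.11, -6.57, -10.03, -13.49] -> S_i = 0.35 + -3.46*i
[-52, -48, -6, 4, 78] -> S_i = Random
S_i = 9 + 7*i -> [9, 16, 23, 30, 37]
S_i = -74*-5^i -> [-74, 370, -1850, 9250, -46250]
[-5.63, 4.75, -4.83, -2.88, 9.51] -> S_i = Random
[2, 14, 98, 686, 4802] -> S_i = 2*7^i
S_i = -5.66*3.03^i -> [-5.66, -17.15, -51.96, -157.45, -477.08]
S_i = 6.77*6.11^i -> [6.77, 41.36, 252.74, 1544.23, 9435.25]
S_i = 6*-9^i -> [6, -54, 486, -4374, 39366]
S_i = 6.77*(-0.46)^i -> [6.77, -3.11, 1.43, -0.66, 0.3]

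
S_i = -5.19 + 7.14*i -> [-5.19, 1.95, 9.09, 16.23, 23.37]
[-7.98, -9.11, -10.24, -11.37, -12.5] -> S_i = -7.98 + -1.13*i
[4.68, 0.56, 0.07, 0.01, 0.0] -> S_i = 4.68*0.12^i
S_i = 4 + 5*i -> [4, 9, 14, 19, 24]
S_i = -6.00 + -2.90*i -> [-6.0, -8.9, -11.8, -14.7, -17.6]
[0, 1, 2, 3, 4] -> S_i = 0 + 1*i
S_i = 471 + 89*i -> [471, 560, 649, 738, 827]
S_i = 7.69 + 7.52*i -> [7.69, 15.21, 22.73, 30.25, 37.77]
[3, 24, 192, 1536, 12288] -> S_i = 3*8^i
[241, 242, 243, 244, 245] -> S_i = 241 + 1*i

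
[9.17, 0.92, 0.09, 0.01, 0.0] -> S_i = 9.17*0.10^i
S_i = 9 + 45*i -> [9, 54, 99, 144, 189]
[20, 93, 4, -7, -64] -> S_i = Random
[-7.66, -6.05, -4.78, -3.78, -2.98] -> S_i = -7.66*0.79^i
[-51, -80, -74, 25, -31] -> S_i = Random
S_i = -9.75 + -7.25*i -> [-9.75, -17.0, -24.25, -31.5, -38.75]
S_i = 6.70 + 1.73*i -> [6.7, 8.43, 10.16, 11.89, 13.62]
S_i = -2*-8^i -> [-2, 16, -128, 1024, -8192]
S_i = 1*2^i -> [1, 2, 4, 8, 16]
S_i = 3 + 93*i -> [3, 96, 189, 282, 375]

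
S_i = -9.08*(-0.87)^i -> [-9.08, 7.9, -6.87, 5.98, -5.2]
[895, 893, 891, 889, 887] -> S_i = 895 + -2*i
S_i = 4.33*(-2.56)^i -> [4.33, -11.08, 28.38, -72.65, 185.97]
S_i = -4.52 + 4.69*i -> [-4.52, 0.17, 4.86, 9.55, 14.24]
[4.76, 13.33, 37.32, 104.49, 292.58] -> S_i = 4.76*2.80^i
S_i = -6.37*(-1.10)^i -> [-6.37, 7.01, -7.71, 8.48, -9.33]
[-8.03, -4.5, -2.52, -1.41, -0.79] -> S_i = -8.03*0.56^i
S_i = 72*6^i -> [72, 432, 2592, 15552, 93312]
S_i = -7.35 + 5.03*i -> [-7.35, -2.32, 2.71, 7.74, 12.77]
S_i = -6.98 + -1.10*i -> [-6.98, -8.08, -9.18, -10.28, -11.38]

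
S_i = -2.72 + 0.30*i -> [-2.72, -2.42, -2.12, -1.82, -1.52]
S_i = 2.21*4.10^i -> [2.21, 9.06, 37.15, 152.32, 624.49]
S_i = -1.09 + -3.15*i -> [-1.09, -4.24, -7.39, -10.54, -13.69]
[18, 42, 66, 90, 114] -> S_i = 18 + 24*i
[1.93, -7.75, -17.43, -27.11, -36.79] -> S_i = 1.93 + -9.68*i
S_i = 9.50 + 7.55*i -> [9.5, 17.05, 24.6, 32.15, 39.7]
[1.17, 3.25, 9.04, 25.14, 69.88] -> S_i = 1.17*2.78^i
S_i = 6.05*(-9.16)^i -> [6.05, -55.42, 507.63, -4649.88, 42592.91]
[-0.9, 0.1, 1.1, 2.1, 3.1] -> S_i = -0.90 + 1.00*i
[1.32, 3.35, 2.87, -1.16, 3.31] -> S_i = Random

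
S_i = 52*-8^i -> [52, -416, 3328, -26624, 212992]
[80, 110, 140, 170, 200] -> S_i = 80 + 30*i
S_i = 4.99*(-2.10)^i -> [4.99, -10.48, 22.01, -46.21, 97.05]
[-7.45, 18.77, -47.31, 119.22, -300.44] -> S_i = -7.45*(-2.52)^i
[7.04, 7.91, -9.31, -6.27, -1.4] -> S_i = Random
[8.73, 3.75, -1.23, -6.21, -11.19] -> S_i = 8.73 + -4.98*i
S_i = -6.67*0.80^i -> [-6.67, -5.34, -4.27, -3.42, -2.73]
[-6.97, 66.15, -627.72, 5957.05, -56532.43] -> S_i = -6.97*(-9.49)^i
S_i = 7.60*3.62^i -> [7.6, 27.51, 99.59, 360.53, 1305.11]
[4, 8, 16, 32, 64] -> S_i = 4*2^i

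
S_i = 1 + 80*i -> [1, 81, 161, 241, 321]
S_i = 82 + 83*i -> [82, 165, 248, 331, 414]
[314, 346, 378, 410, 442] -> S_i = 314 + 32*i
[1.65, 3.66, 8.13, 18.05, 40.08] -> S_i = 1.65*2.22^i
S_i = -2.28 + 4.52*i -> [-2.28, 2.24, 6.76, 11.28, 15.8]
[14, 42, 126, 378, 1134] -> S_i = 14*3^i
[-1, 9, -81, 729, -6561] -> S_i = -1*-9^i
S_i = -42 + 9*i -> [-42, -33, -24, -15, -6]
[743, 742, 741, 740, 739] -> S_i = 743 + -1*i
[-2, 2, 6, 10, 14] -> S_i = -2 + 4*i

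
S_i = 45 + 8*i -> [45, 53, 61, 69, 77]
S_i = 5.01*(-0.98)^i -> [5.01, -4.91, 4.81, -4.72, 4.62]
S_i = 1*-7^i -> [1, -7, 49, -343, 2401]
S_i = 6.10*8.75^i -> [6.1, 53.38, 467.03, 4086.52, 35757.08]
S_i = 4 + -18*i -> [4, -14, -32, -50, -68]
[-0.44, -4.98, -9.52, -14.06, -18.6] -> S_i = -0.44 + -4.54*i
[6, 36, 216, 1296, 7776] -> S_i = 6*6^i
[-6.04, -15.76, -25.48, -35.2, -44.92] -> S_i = -6.04 + -9.72*i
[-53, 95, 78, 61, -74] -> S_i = Random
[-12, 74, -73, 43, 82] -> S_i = Random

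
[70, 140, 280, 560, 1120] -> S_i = 70*2^i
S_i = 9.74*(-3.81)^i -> [9.74, -37.11, 141.39, -538.68, 2052.39]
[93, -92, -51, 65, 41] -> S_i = Random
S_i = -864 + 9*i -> [-864, -855, -846, -837, -828]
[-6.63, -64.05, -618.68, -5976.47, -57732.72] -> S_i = -6.63*9.66^i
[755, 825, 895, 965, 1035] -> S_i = 755 + 70*i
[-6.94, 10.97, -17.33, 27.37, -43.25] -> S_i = -6.94*(-1.58)^i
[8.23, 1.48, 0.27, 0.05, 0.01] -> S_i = 8.23*0.18^i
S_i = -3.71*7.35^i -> [-3.71, -27.27, -200.42, -1473.11, -10827.38]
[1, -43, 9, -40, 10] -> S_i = Random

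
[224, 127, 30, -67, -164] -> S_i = 224 + -97*i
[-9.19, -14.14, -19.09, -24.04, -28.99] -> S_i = -9.19 + -4.95*i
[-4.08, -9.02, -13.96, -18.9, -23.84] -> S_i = -4.08 + -4.94*i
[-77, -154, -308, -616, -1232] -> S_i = -77*2^i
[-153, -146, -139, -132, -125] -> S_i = -153 + 7*i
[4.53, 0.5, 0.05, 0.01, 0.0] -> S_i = 4.53*0.11^i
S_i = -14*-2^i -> [-14, 28, -56, 112, -224]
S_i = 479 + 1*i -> [479, 480, 481, 482, 483]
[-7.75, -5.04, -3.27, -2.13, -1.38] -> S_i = -7.75*0.65^i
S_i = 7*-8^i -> [7, -56, 448, -3584, 28672]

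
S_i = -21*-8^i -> [-21, 168, -1344, 10752, -86016]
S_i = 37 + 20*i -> [37, 57, 77, 97, 117]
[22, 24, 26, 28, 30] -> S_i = 22 + 2*i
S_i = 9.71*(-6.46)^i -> [9.71, -62.73, 405.21, -2617.68, 16910.22]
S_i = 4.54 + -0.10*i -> [4.54, 4.44, 4.34, 4.24, 4.14]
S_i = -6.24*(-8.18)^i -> [-6.24, 51.04, -417.53, 3415.42, -27938.16]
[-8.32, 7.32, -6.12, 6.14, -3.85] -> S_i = Random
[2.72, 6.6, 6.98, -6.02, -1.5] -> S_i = Random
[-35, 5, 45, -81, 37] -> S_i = Random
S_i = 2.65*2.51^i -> [2.65, 6.65, 16.7, 41.91, 105.18]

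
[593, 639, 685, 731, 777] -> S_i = 593 + 46*i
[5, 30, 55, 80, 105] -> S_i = 5 + 25*i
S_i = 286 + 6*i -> [286, 292, 298, 304, 310]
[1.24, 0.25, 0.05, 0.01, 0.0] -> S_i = 1.24*0.20^i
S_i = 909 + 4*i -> [909, 913, 917, 921, 925]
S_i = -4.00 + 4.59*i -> [-4.0, 0.59, 5.18, 9.77, 14.36]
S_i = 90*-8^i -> [90, -720, 5760, -46080, 368640]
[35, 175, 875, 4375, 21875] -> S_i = 35*5^i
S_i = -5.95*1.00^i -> [-5.95, -5.95, -5.95, -5.95, -5.95]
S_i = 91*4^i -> [91, 364, 1456, 5824, 23296]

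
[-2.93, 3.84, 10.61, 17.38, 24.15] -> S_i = -2.93 + 6.77*i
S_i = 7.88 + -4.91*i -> [7.88, 2.97, -1.94, -6.85, -11.76]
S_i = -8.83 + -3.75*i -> [-8.83, -12.58, -16.33, -20.08, -23.83]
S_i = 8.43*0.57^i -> [8.43, 4.81, 2.74, 1.56, 0.89]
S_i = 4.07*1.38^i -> [4.07, 5.62, 7.75, 10.7, 14.76]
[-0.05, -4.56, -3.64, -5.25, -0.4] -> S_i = Random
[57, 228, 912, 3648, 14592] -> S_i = 57*4^i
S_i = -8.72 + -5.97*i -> [-8.72, -14.69, -20.66, -26.63, -32.6]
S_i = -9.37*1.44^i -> [-9.37, -13.49, -19.43, -27.98, -40.29]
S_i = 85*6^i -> [85, 510, 3060, 18360, 110160]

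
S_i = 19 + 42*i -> [19, 61, 103, 145, 187]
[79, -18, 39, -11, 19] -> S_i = Random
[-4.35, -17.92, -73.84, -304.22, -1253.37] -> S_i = -4.35*4.12^i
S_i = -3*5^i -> [-3, -15, -75, -375, -1875]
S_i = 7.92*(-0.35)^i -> [7.92, -2.77, 0.97, -0.34, 0.12]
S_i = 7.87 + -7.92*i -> [7.87, -0.05, -7.97, -15.89, -23.81]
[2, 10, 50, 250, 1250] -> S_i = 2*5^i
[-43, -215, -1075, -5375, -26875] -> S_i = -43*5^i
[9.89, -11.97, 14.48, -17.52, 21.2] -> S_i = 9.89*(-1.21)^i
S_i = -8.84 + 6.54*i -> [-8.84, -2.3, 4.24, 10.78, 17.32]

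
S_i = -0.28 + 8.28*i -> [-0.28, 8.0, 16.28, 24.56, 32.84]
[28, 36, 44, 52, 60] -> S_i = 28 + 8*i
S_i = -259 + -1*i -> [-259, -260, -261, -262, -263]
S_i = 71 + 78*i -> [71, 149, 227, 305, 383]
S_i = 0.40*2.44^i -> [0.4, 0.98, 2.38, 5.81, 14.18]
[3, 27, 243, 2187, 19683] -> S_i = 3*9^i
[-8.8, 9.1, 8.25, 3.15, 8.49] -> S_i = Random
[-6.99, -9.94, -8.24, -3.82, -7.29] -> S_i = Random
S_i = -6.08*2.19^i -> [-6.08, -13.32, -29.16, -63.86, -139.86]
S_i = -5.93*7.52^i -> [-5.93, -44.59, -335.34, -2521.79, -18963.83]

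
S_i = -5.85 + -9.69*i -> [-5.85, -15.54, -25.23, -34.92, -44.61]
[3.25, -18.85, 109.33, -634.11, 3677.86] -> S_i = 3.25*(-5.80)^i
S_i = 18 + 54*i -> [18, 72, 126, 180, 234]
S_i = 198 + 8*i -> [198, 206, 214, 222, 230]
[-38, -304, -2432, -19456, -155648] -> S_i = -38*8^i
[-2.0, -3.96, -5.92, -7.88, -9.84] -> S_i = -2.00 + -1.96*i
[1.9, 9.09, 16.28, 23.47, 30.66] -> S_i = 1.90 + 7.19*i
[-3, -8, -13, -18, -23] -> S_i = -3 + -5*i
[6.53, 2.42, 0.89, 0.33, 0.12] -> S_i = 6.53*0.37^i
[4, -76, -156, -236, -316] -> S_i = 4 + -80*i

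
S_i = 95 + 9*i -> [95, 104, 113, 122, 131]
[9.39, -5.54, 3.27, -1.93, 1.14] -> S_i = 9.39*(-0.59)^i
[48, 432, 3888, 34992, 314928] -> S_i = 48*9^i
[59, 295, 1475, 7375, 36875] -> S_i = 59*5^i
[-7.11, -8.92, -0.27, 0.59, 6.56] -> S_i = Random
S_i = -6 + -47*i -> [-6, -53, -100, -147, -194]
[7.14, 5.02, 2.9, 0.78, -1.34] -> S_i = 7.14 + -2.12*i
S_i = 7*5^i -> [7, 35, 175, 875, 4375]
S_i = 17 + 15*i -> [17, 32, 47, 62, 77]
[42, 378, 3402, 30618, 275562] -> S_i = 42*9^i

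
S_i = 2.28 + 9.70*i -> [2.28, 11.98, 21.68, 31.38, 41.08]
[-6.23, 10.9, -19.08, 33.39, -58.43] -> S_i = -6.23*(-1.75)^i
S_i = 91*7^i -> [91, 637, 4459, 31213, 218491]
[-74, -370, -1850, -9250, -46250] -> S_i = -74*5^i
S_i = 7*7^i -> [7, 49, 343, 2401, 16807]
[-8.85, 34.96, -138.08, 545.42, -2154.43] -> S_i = -8.85*(-3.95)^i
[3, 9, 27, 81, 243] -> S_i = 3*3^i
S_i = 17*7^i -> [17, 119, 833, 5831, 40817]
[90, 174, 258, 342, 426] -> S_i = 90 + 84*i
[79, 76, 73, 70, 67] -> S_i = 79 + -3*i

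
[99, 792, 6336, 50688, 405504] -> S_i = 99*8^i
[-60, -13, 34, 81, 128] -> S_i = -60 + 47*i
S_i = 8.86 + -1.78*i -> [8.86, 7.08, 5.3, 3.52, 1.74]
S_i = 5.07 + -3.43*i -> [5.07, 1.64, -1.79, -5.22, -8.65]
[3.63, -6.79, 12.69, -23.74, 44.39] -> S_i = 3.63*(-1.87)^i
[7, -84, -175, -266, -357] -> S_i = 7 + -91*i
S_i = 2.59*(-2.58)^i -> [2.59, -6.68, 17.24, -44.48, 114.76]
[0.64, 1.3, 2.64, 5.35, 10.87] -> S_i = 0.64*2.03^i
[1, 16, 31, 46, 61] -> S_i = 1 + 15*i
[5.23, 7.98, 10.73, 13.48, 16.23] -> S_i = 5.23 + 2.75*i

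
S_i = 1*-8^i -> [1, -8, 64, -512, 4096]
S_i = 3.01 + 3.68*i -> [3.01, 6.69, 10.37, 14.05, 17.73]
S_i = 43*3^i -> [43, 129, 387, 1161, 3483]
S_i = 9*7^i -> [9, 63, 441, 3087, 21609]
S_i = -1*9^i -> [-1, -9, -81, -729, -6561]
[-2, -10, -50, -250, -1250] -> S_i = -2*5^i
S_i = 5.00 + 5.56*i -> [5.0, 10.56, 16.12, 21.68, 27.24]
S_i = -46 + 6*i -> [-46, -40, -34, -28, -22]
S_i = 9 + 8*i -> [9, 17, 25, 33, 41]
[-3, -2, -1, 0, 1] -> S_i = -3 + 1*i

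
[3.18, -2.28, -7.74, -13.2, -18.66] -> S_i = 3.18 + -5.46*i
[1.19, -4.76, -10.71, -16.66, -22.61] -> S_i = 1.19 + -5.95*i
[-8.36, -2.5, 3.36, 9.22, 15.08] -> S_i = -8.36 + 5.86*i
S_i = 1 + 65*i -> [1, 66, 131, 196, 261]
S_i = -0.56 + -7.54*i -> [-0.56, -8.1, -15.64, -23.18, -30.72]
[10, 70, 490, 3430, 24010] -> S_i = 10*7^i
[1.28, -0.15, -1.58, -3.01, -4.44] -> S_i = 1.28 + -1.43*i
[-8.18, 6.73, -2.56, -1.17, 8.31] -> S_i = Random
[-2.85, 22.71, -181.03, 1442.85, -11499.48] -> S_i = -2.85*(-7.97)^i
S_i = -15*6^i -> [-15, -90, -540, -3240, -19440]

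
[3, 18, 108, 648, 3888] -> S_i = 3*6^i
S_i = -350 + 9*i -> [-350, -341, -332, -323, -314]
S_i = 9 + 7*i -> [9, 16, 23, 30, 37]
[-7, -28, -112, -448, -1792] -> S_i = -7*4^i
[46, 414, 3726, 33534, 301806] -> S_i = 46*9^i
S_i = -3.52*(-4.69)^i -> [-3.52, 16.51, -77.43, 363.13, -1703.08]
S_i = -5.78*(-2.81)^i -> [-5.78, 16.24, -45.64, 128.25, -360.37]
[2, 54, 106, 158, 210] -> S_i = 2 + 52*i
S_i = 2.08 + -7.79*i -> [2.08, -5.71, -13.5, -21.29, -29.08]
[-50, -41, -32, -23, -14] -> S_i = -50 + 9*i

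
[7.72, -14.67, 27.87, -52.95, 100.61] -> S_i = 7.72*(-1.90)^i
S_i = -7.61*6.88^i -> [-7.61, -52.36, -360.21, -2478.28, -17050.55]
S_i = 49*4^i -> [49, 196, 784, 3136, 12544]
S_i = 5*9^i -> [5, 45, 405, 3645, 32805]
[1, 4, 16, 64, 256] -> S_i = 1*4^i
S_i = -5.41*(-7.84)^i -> [-5.41, 42.41, -332.53, 2607.03, -20439.09]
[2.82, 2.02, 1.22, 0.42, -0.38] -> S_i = 2.82 + -0.80*i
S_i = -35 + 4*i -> [-35, -31, -27, -23, -19]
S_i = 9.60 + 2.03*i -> [9.6, 11.63, 13.66, 15.69, 17.72]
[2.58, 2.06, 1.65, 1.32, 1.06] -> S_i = 2.58*0.80^i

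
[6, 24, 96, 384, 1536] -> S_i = 6*4^i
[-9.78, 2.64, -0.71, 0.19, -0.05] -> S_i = -9.78*(-0.27)^i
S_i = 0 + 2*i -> [0, 2, 4, 6, 8]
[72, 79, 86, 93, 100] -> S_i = 72 + 7*i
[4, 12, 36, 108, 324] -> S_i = 4*3^i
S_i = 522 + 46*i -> [522, 568, 614, 660, 706]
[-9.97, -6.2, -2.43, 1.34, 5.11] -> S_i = -9.97 + 3.77*i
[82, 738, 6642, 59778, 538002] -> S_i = 82*9^i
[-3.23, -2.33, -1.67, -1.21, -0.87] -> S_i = -3.23*0.72^i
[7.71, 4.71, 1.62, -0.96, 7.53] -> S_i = Random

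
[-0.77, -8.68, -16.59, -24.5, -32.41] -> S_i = -0.77 + -7.91*i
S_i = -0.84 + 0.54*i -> [-0.84, -0.3, 0.24, 0.78, 1.32]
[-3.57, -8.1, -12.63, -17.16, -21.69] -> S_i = -3.57 + -4.53*i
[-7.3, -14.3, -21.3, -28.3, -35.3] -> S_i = -7.30 + -7.00*i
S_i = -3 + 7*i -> [-3, 4, 11, 18, 25]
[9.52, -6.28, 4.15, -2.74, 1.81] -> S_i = 9.52*(-0.66)^i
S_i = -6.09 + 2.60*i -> [-6.09, -3.49, -0.89, 1.71, 4.31]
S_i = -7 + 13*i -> [-7, 6, 19, 32, 45]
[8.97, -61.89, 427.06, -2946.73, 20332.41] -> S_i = 8.97*(-6.90)^i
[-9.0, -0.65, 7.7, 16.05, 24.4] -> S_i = -9.00 + 8.35*i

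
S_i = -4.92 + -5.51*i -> [-4.92, -10.43, -15.94, -21.45, -26.96]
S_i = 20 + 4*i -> [20, 24, 28, 32, 36]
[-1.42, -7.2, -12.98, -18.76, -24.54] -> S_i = -1.42 + -5.78*i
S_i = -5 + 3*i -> [-5, -2, 1, 4, 7]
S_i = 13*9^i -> [13, 117, 1053, 9477, 85293]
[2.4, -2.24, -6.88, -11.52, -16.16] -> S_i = 2.40 + -4.64*i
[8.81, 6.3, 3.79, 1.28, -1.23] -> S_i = 8.81 + -2.51*i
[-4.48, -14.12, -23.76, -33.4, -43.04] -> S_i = -4.48 + -9.64*i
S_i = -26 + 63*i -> [-26, 37, 100, 163, 226]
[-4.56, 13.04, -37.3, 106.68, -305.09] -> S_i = -4.56*(-2.86)^i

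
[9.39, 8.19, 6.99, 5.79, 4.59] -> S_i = 9.39 + -1.20*i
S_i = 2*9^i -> [2, 18, 162, 1458, 13122]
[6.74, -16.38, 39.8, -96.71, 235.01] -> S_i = 6.74*(-2.43)^i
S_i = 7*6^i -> [7, 42, 252, 1512, 9072]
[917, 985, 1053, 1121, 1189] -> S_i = 917 + 68*i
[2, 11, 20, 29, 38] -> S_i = 2 + 9*i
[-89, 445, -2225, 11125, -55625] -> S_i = -89*-5^i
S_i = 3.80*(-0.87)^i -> [3.8, -3.31, 2.88, -2.5, 2.18]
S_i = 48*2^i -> [48, 96, 192, 384, 768]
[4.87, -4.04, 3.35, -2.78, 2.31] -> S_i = 4.87*(-0.83)^i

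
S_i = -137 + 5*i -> [-137, -132, -127, -122, -117]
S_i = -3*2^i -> [-3, -6, -12, -24, -48]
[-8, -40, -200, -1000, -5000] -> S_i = -8*5^i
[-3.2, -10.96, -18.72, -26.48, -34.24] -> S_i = -3.20 + -7.76*i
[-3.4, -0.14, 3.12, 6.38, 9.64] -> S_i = -3.40 + 3.26*i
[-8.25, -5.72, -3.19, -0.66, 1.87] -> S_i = -8.25 + 2.53*i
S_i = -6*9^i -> [-6, -54, -486, -4374, -39366]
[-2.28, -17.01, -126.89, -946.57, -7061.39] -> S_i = -2.28*7.46^i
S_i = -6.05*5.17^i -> [-6.05, -31.28, -161.71, -836.04, -4322.33]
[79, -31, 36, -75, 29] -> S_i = Random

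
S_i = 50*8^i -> [50, 400, 3200, 25600, 204800]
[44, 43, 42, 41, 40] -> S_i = 44 + -1*i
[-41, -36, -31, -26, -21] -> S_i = -41 + 5*i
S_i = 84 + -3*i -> [84, 81, 78, 75, 72]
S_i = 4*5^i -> [4, 20, 100, 500, 2500]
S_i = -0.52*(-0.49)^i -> [-0.52, 0.25, -0.12, 0.06, -0.03]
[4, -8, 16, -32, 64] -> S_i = 4*-2^i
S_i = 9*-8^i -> [9, -72, 576, -4608, 36864]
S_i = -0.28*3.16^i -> [-0.28, -0.88, -2.8, -8.84, -27.92]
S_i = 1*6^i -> [1, 6, 36, 216, 1296]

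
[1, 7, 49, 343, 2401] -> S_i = 1*7^i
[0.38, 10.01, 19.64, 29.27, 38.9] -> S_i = 0.38 + 9.63*i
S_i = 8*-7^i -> [8, -56, 392, -2744, 19208]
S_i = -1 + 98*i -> [-1, 97, 195, 293, 391]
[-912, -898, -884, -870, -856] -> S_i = -912 + 14*i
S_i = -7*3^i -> [-7, -21, -63, -189, -567]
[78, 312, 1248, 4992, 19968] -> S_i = 78*4^i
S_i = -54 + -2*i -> [-54, -56, -58, -60, -62]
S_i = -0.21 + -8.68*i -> [-0.21, -8.89, -17.57, -26.25, -34.93]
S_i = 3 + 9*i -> [3, 12, 21, 30, 39]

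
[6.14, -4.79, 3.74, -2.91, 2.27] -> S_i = 6.14*(-0.78)^i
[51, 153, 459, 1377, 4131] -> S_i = 51*3^i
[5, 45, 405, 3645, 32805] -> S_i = 5*9^i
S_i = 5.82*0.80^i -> [5.82, 4.66, 3.72, 2.98, 2.38]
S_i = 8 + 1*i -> [8, 9, 10, 11, 12]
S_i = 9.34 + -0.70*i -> [9.34, 8.64, 7.94, 7.24, 6.54]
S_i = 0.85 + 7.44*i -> [0.85, 8.29, 15.73, 23.17, 30.61]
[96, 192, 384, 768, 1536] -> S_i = 96*2^i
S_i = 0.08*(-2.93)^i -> [0.08, -0.23, 0.69, -2.01, 5.9]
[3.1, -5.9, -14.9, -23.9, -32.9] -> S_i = 3.10 + -9.00*i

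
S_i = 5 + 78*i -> [5, 83, 161, 239, 317]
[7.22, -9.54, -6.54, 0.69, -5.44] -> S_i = Random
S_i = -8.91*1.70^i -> [-8.91, -15.15, -25.75, -43.77, -74.42]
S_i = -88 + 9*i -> [-88, -79, -70, -61, -52]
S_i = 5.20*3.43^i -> [5.2, 17.84, 61.18, 209.84, 719.75]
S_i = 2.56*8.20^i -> [2.56, 20.99, 172.13, 1411.5, 11574.32]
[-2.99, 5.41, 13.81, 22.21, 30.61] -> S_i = -2.99 + 8.40*i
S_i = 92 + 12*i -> [92, 104, 116, 128, 140]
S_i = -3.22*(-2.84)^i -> [-3.22, 9.14, -25.97, 73.76, -209.47]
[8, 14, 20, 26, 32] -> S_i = 8 + 6*i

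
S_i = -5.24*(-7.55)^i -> [-5.24, 39.56, -298.69, 2255.13, -17026.25]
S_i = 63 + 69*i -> [63, 132, 201, 270, 339]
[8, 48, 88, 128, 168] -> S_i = 8 + 40*i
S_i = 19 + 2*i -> [19, 21, 23, 25, 27]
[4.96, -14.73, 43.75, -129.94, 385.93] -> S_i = 4.96*(-2.97)^i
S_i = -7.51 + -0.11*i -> [-7.51, -7.62, -7.73, -7.84, -7.95]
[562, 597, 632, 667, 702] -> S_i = 562 + 35*i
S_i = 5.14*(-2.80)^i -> [5.14, -14.39, 40.3, -112.83, 315.93]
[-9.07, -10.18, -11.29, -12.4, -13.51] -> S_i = -9.07 + -1.11*i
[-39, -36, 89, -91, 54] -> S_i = Random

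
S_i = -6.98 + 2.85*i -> [-6.98, -4.13, -1.28, 1.57, 4.42]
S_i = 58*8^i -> [58, 464, 3712, 29696, 237568]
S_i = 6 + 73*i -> [6, 79, 152, 225, 298]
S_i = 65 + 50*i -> [65, 115, 165, 215, 265]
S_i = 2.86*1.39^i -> [2.86, 3.98, 5.53, 7.68, 10.68]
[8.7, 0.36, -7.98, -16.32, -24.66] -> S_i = 8.70 + -8.34*i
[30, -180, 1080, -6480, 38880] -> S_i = 30*-6^i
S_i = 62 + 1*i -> [62, 63, 64, 65, 66]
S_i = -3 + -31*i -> [-3, -34, -65, -96, -127]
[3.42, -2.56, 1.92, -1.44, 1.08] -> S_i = 3.42*(-0.75)^i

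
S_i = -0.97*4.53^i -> [-0.97, -4.39, -19.91, -90.17, -408.47]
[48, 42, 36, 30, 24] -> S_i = 48 + -6*i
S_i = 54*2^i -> [54, 108, 216, 432, 864]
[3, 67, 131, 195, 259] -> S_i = 3 + 64*i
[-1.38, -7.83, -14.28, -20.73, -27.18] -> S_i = -1.38 + -6.45*i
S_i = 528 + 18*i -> [528, 546, 564, 582, 600]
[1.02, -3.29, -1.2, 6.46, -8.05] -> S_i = Random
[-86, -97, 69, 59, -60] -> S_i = Random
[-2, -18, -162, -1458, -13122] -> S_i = -2*9^i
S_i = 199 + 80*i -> [199, 279, 359, 439, 519]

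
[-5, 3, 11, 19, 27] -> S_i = -5 + 8*i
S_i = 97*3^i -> [97, 291, 873, 2619, 7857]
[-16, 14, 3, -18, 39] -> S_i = Random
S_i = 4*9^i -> [4, 36, 324, 2916, 26244]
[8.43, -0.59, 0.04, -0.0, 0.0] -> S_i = 8.43*(-0.07)^i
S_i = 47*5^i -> [47, 235, 1175, 5875, 29375]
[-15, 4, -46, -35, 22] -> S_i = Random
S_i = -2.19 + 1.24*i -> [-2.19, -0.95, 0.29, 1.53, 2.77]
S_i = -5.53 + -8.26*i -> [-5.53, -13.79, -22.05, -30.31, -38.57]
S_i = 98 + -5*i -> [98, 93, 88, 83, 78]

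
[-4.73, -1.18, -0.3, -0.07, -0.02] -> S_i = -4.73*0.25^i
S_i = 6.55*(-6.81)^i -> [6.55, -44.61, 303.76, -2068.63, 14087.36]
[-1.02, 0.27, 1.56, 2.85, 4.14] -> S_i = -1.02 + 1.29*i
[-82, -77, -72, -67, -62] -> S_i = -82 + 5*i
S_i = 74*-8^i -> [74, -592, 4736, -37888, 303104]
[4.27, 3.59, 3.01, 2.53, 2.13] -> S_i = 4.27*0.84^i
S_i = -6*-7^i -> [-6, 42, -294, 2058, -14406]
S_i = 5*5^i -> [5, 25, 125, 625, 3125]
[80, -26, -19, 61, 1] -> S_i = Random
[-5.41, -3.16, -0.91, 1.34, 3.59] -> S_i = -5.41 + 2.25*i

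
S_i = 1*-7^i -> [1, -7, 49, -343, 2401]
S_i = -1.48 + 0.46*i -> [-1.48, -1.02, -0.56, -0.1, 0.36]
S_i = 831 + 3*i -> [831, 834, 837, 840, 843]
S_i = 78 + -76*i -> [78, 2, -74, -150, -226]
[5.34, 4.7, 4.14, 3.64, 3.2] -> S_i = 5.34*0.88^i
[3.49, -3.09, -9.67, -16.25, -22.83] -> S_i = 3.49 + -6.58*i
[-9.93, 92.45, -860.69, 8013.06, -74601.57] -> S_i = -9.93*(-9.31)^i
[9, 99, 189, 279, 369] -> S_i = 9 + 90*i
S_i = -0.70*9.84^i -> [-0.7, -6.89, -67.78, -666.93, -6562.64]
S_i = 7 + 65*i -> [7, 72, 137, 202, 267]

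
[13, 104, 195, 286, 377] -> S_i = 13 + 91*i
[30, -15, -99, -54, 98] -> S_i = Random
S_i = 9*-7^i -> [9, -63, 441, -3087, 21609]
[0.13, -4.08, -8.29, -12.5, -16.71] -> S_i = 0.13 + -4.21*i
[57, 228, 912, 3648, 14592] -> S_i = 57*4^i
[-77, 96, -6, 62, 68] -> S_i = Random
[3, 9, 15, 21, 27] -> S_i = 3 + 6*i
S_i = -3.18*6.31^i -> [-3.18, -20.07, -126.62, -798.94, -5041.32]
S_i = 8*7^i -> [8, 56, 392, 2744, 19208]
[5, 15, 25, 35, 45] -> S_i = 5 + 10*i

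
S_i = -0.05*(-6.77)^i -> [-0.05, 0.34, -2.29, 15.51, -105.03]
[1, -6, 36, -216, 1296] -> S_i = 1*-6^i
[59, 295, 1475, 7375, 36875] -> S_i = 59*5^i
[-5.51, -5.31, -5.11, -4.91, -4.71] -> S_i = -5.51 + 0.20*i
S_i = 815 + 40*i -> [815, 855, 895, 935, 975]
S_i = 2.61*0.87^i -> [2.61, 2.27, 1.98, 1.72, 1.5]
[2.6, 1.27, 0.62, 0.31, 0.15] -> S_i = 2.60*0.49^i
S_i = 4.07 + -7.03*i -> [4.07, -2.96, -9.99, -17.02, -24.05]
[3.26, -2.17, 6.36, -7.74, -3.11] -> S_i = Random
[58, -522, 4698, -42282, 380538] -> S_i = 58*-9^i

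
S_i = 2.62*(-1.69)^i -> [2.62, -4.43, 7.48, -12.65, 21.37]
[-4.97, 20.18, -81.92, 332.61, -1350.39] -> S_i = -4.97*(-4.06)^i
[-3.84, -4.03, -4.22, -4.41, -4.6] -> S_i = -3.84 + -0.19*i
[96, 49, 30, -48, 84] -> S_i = Random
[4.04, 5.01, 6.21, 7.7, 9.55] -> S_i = 4.04*1.24^i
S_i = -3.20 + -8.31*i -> [-3.2, -11.51, -19.82, -28.13, -36.44]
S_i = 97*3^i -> [97, 291, 873, 2619, 7857]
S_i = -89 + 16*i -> [-89, -73, -57, -41, -25]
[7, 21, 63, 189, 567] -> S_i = 7*3^i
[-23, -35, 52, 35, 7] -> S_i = Random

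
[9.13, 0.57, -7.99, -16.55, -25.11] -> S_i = 9.13 + -8.56*i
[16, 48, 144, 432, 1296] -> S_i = 16*3^i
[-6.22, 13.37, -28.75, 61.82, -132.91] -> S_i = -6.22*(-2.15)^i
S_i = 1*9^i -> [1, 9, 81, 729, 6561]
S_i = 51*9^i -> [51, 459, 4131, 37179, 334611]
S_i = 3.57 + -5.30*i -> [3.57, -1.73, -7.03, -12.33, -17.63]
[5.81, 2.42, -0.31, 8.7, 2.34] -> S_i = Random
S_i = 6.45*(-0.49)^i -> [6.45, -3.16, 1.55, -0.76, 0.37]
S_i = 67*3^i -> [67, 201, 603, 1809, 5427]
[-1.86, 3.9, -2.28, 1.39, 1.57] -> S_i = Random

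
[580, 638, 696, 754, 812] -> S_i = 580 + 58*i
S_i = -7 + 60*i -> [-7, 53, 113, 173, 233]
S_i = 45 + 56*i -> [45, 101, 157, 213, 269]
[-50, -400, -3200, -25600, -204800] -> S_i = -50*8^i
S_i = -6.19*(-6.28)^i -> [-6.19, 38.87, -244.12, 1533.1, -9627.85]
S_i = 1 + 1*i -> [1, 2, 3, 4, 5]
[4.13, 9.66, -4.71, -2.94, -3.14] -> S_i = Random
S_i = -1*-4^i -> [-1, 4, -16, 64, -256]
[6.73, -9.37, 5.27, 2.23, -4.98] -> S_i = Random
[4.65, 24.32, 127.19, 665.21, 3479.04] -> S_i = 4.65*5.23^i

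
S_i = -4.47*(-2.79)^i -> [-4.47, 12.47, -34.79, 97.08, -270.85]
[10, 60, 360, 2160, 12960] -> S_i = 10*6^i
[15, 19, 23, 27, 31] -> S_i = 15 + 4*i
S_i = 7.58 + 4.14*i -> [7.58, 11.72, 15.86, 20.0, 24.14]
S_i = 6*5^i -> [6, 30, 150, 750, 3750]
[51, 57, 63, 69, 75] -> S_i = 51 + 6*i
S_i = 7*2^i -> [7, 14, 28, 56, 112]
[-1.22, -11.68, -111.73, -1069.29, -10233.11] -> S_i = -1.22*9.57^i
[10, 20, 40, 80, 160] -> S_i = 10*2^i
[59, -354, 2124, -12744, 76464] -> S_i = 59*-6^i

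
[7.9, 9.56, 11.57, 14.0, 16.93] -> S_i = 7.90*1.21^i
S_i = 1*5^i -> [1, 5, 25, 125, 625]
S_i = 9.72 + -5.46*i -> [9.72, 4.26, -1.2, -6.66, -12.12]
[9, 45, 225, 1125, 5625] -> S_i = 9*5^i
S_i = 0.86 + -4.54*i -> [0.86, -3.68, -8.22, -12.76, -17.3]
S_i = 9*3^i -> [9, 27, 81, 243, 729]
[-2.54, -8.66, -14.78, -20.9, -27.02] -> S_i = -2.54 + -6.12*i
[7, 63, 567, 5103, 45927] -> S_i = 7*9^i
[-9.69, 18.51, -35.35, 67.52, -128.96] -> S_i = -9.69*(-1.91)^i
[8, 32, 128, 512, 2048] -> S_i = 8*4^i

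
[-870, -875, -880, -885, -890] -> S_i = -870 + -5*i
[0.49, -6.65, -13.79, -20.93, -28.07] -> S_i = 0.49 + -7.14*i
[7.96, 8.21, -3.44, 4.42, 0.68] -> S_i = Random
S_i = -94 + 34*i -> [-94, -60, -26, 8, 42]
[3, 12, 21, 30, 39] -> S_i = 3 + 9*i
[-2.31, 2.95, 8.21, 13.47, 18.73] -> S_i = -2.31 + 5.26*i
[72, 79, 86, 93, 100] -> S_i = 72 + 7*i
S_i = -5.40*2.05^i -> [-5.4, -11.07, -22.69, -46.52, -95.37]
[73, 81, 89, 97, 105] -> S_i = 73 + 8*i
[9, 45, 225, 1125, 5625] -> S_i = 9*5^i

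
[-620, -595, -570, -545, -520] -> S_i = -620 + 25*i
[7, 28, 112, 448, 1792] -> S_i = 7*4^i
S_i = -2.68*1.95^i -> [-2.68, -5.23, -10.19, -19.87, -38.75]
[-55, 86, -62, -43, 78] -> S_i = Random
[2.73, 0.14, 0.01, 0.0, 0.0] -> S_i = 2.73*0.05^i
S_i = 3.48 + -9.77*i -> [3.48, -6.29, -16.06, -25.83, -35.6]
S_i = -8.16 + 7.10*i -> [-8.16, -1.06, 6.04, 13.14, 20.24]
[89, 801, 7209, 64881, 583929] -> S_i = 89*9^i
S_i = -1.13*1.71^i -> [-1.13, -1.93, -3.3, -5.65, -9.66]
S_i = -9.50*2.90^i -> [-9.5, -27.55, -79.9, -231.7, -671.92]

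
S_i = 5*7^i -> [5, 35, 245, 1715, 12005]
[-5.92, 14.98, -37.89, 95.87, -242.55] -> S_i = -5.92*(-2.53)^i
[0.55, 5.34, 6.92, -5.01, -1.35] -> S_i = Random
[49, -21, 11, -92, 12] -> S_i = Random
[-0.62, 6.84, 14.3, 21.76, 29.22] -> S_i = -0.62 + 7.46*i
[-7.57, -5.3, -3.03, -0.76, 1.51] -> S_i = -7.57 + 2.27*i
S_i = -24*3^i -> [-24, -72, -216, -648, -1944]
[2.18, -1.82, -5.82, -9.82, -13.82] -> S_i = 2.18 + -4.00*i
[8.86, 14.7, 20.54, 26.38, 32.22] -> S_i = 8.86 + 5.84*i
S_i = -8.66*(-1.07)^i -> [-8.66, 9.27, -9.91, 10.61, -11.35]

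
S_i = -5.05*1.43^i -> [-5.05, -7.22, -10.33, -14.77, -21.12]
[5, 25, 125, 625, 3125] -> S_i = 5*5^i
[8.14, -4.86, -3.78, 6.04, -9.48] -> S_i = Random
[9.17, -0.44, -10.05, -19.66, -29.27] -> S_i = 9.17 + -9.61*i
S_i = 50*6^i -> [50, 300, 1800, 10800, 64800]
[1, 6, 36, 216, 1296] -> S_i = 1*6^i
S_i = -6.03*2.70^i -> [-6.03, -16.28, -43.96, -118.69, -320.46]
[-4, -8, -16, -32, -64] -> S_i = -4*2^i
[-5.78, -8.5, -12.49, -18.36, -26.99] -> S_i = -5.78*1.47^i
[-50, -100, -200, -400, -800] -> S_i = -50*2^i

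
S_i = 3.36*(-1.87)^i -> [3.36, -6.28, 11.75, -21.97, 41.09]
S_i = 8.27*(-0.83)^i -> [8.27, -6.86, 5.7, -4.73, 3.92]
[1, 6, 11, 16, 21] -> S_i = 1 + 5*i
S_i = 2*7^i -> [2, 14, 98, 686, 4802]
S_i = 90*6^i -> [90, 540, 3240, 19440, 116640]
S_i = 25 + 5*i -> [25, 30, 35, 40, 45]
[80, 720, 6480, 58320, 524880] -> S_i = 80*9^i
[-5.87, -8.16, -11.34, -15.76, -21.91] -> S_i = -5.87*1.39^i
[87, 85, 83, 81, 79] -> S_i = 87 + -2*i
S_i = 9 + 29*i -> [9, 38, 67, 96, 125]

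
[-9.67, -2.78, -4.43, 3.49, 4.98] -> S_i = Random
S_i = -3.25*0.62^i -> [-3.25, -2.02, -1.25, -0.77, -0.48]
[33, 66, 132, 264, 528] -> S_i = 33*2^i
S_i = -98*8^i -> [-98, -784, -6272, -50176, -401408]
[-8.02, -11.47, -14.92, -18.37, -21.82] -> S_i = -8.02 + -3.45*i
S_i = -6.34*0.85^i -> [-6.34, -5.39, -4.58, -3.89, -3.31]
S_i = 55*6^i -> [55, 330, 1980, 11880, 71280]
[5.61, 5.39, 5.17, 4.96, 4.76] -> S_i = 5.61*0.96^i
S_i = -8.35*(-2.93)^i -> [-8.35, 24.47, -71.68, 210.03, -615.4]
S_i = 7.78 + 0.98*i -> [7.78, 8.76, 9.74, 10.72, 11.7]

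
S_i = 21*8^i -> [21, 168, 1344, 10752, 86016]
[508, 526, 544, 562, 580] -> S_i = 508 + 18*i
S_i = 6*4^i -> [6, 24, 96, 384, 1536]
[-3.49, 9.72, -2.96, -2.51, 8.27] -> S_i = Random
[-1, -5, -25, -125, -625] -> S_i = -1*5^i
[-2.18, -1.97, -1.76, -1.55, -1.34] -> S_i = -2.18 + 0.21*i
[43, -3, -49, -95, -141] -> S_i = 43 + -46*i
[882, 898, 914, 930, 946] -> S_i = 882 + 16*i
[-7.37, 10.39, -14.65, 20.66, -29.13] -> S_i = -7.37*(-1.41)^i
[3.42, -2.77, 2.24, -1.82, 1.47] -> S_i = 3.42*(-0.81)^i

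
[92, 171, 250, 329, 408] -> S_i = 92 + 79*i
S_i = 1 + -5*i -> [1, -4, -9, -14, -19]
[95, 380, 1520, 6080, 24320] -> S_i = 95*4^i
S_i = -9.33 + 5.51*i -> [-9.33, -3.82, 1.69, 7.2, 12.71]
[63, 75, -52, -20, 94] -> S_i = Random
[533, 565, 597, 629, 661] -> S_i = 533 + 32*i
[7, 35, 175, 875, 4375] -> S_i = 7*5^i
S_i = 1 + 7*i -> [1, 8, 15, 22, 29]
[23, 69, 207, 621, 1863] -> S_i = 23*3^i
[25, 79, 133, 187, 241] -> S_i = 25 + 54*i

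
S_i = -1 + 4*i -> [-1, 3, 7, 11, 15]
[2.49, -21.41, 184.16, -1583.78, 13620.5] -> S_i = 2.49*(-8.60)^i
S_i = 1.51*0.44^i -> [1.51, 0.66, 0.29, 0.13, 0.06]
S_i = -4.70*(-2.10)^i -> [-4.7, 9.87, -20.73, 43.53, -91.41]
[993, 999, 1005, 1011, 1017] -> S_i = 993 + 6*i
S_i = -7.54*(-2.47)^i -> [-7.54, 18.62, -46.0, 113.62, -280.65]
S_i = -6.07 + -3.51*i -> [-6.07, -9.58, -13.09, -16.6, -20.11]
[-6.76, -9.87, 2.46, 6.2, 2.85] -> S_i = Random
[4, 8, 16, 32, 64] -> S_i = 4*2^i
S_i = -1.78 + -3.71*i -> [-1.78, -5.49, -9.2, -12.91, -16.62]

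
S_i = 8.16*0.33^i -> [8.16, 2.69, 0.89, 0.29, 0.1]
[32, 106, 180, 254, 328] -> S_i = 32 + 74*i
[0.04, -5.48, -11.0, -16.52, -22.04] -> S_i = 0.04 + -5.52*i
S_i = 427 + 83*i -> [427, 510, 593, 676, 759]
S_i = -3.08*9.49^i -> [-3.08, -29.23, -277.39, -2632.38, -24981.33]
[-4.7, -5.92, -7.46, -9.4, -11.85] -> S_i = -4.70*1.26^i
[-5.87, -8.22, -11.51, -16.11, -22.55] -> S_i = -5.87*1.40^i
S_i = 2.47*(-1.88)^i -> [2.47, -4.64, 8.73, -16.41, 30.86]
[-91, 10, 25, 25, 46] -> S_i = Random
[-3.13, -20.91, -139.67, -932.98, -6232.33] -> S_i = -3.13*6.68^i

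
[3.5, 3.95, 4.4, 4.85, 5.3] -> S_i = 3.50 + 0.45*i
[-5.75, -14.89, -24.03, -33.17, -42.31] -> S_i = -5.75 + -9.14*i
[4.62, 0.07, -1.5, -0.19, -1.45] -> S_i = Random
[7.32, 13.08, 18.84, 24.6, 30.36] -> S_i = 7.32 + 5.76*i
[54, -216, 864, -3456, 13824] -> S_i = 54*-4^i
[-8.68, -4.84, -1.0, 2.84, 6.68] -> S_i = -8.68 + 3.84*i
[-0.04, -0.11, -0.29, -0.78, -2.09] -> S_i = -0.04*2.69^i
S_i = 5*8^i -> [5, 40, 320, 2560, 20480]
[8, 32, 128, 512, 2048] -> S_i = 8*4^i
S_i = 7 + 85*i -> [7, 92, 177, 262, 347]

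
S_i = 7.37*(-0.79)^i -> [7.37, -5.82, 4.6, -3.63, 2.87]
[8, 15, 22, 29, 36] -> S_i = 8 + 7*i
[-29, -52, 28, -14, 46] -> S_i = Random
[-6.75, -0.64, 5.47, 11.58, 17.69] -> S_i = -6.75 + 6.11*i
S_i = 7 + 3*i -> [7, 10, 13, 16, 19]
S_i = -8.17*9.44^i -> [-8.17, -77.12, -728.06, -6872.87, -64879.88]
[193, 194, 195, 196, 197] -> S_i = 193 + 1*i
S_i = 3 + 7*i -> [3, 10, 17, 24, 31]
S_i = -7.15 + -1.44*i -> [-7.15, -8.59, -10.03, -11.47, -12.91]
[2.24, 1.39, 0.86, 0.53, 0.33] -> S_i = 2.24*0.62^i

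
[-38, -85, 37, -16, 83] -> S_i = Random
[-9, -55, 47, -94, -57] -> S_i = Random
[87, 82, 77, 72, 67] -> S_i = 87 + -5*i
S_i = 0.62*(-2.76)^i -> [0.62, -1.71, 4.72, -13.04, 35.98]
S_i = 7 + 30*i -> [7, 37, 67, 97, 127]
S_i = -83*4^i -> [-83, -332, -1328, -5312, -21248]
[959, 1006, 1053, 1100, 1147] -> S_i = 959 + 47*i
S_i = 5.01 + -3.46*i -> [5.01, 1.55, -1.91, -5.37, -8.83]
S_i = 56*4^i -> [56, 224, 896, 3584, 14336]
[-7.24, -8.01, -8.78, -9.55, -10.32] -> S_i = -7.24 + -0.77*i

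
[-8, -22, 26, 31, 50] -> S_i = Random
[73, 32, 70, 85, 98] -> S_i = Random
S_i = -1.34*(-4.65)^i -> [-1.34, 6.23, -28.97, 134.73, -626.49]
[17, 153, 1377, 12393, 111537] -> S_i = 17*9^i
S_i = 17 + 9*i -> [17, 26, 35, 44, 53]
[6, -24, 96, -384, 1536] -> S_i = 6*-4^i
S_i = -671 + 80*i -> [-671, -591, -511, -431, -351]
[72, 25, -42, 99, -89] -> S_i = Random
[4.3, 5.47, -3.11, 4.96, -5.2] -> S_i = Random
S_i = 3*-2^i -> [3, -6, 12, -24, 48]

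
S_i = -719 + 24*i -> [-719, -695, -671, -647, -623]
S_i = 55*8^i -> [55, 440, 3520, 28160, 225280]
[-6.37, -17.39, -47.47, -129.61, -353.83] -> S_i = -6.37*2.73^i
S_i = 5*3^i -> [5, 15, 45, 135, 405]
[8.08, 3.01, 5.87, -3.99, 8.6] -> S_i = Random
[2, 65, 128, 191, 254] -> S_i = 2 + 63*i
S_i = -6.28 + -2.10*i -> [-6.28, -8.38, -10.48, -12.58, -14.68]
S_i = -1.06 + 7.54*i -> [-1.06, 6.48, 14.02, 21.56, 29.1]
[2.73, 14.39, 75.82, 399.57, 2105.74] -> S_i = 2.73*5.27^i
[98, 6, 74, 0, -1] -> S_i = Random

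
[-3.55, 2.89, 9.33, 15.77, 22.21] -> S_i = -3.55 + 6.44*i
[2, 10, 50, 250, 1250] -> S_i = 2*5^i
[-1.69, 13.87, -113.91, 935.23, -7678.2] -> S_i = -1.69*(-8.21)^i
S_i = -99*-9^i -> [-99, 891, -8019, 72171, -649539]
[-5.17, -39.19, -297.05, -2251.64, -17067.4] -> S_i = -5.17*7.58^i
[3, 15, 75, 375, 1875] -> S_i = 3*5^i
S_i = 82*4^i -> [82, 328, 1312, 5248, 20992]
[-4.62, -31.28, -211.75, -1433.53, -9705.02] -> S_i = -4.62*6.77^i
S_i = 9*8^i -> [9, 72, 576, 4608, 36864]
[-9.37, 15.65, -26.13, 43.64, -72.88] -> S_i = -9.37*(-1.67)^i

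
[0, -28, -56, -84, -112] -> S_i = 0 + -28*i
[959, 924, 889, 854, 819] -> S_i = 959 + -35*i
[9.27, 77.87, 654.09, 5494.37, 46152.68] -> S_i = 9.27*8.40^i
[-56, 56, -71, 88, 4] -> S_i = Random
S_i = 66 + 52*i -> [66, 118, 170, 222, 274]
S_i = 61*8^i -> [61, 488, 3904, 31232, 249856]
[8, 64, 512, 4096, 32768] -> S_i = 8*8^i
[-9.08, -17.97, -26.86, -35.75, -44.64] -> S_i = -9.08 + -8.89*i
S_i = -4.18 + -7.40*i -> [-4.18, -11.58, -18.98, -26.38, -33.78]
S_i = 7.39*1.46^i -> [7.39, 10.79, 15.75, 23.0, 33.58]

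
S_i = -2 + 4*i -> [-2, 2, 6, 10, 14]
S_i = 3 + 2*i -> [3, 5, 7, 9, 11]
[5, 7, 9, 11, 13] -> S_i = 5 + 2*i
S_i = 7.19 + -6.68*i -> [7.19, 0.51, -6.17, -12.85, -19.53]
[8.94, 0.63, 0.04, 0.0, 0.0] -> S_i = 8.94*0.07^i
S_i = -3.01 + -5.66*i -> [-3.01, -8.67, -14.33, -19.99, -25.65]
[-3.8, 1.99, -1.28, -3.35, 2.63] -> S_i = Random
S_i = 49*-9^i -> [49, -441, 3969, -35721, 321489]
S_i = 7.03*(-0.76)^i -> [7.03, -5.34, 4.06, -3.09, 2.35]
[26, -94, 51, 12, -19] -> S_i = Random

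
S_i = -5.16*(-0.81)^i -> [-5.16, 4.18, -3.39, 2.74, -2.22]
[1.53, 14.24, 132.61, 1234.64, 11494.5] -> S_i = 1.53*9.31^i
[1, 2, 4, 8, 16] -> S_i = 1*2^i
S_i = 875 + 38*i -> [875, 913, 951, 989, 1027]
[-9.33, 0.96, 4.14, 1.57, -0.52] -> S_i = Random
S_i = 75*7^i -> [75, 525, 3675, 25725, 180075]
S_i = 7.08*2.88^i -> [7.08, 20.39, 58.72, 169.13, 487.08]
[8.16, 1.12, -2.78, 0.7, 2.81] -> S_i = Random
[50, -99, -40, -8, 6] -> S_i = Random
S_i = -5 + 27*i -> [-5, 22, 49, 76, 103]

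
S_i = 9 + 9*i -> [9, 18, 27, 36, 45]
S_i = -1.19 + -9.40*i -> [-1.19, -10.59, -19.99, -29.39, -38.79]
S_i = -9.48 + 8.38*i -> [-9.48, -1.1, 7.28, 15.66, 24.04]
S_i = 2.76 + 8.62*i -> [2.76, 11.38, 20.0, 28.62, 37.24]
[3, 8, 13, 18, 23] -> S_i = 3 + 5*i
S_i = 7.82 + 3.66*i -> [7.82, 11.48, 15.14, 18.8, 22.46]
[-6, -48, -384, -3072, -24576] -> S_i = -6*8^i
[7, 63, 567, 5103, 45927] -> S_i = 7*9^i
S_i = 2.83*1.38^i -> [2.83, 3.91, 5.39, 7.44, 10.26]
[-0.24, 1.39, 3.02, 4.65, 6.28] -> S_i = -0.24 + 1.63*i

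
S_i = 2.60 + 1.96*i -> [2.6, 4.56, 6.52, 8.48, 10.44]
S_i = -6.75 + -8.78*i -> [-6.75, -15.53, -24.31, -33.09, -41.87]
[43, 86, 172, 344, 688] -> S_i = 43*2^i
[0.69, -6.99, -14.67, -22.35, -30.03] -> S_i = 0.69 + -7.68*i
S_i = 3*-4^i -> [3, -12, 48, -192, 768]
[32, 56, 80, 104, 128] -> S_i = 32 + 24*i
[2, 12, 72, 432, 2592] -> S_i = 2*6^i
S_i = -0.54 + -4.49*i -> [-0.54, -5.03, -9.52, -14.01, -18.5]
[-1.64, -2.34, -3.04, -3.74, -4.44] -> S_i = -1.64 + -0.70*i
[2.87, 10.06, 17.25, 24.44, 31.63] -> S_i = 2.87 + 7.19*i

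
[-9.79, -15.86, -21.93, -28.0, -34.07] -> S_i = -9.79 + -6.07*i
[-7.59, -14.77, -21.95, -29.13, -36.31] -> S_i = -7.59 + -7.18*i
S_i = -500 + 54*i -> [-500, -446, -392, -338, -284]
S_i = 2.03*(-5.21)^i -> [2.03, -10.58, 55.1, -287.08, 1495.71]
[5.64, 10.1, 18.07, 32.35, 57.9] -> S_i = 5.64*1.79^i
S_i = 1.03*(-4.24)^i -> [1.03, -4.37, 18.52, -78.51, 332.89]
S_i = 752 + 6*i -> [752, 758, 764, 770, 776]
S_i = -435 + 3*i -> [-435, -432, -429, -426, -423]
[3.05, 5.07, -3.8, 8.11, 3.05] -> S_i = Random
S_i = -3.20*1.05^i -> [-3.2, -3.36, -3.53, -3.7, -3.89]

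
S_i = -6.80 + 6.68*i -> [-6.8, -0.12, 6.56, 13.24, 19.92]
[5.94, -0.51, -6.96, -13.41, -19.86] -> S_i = 5.94 + -6.45*i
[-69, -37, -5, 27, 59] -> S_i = -69 + 32*i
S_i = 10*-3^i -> [10, -30, 90, -270, 810]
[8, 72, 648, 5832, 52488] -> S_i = 8*9^i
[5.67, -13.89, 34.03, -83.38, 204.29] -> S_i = 5.67*(-2.45)^i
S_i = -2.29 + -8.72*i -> [-2.29, -11.01, -19.73, -28.45, -37.17]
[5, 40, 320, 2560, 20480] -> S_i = 5*8^i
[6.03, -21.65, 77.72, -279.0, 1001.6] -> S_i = 6.03*(-3.59)^i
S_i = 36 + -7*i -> [36, 29, 22, 15, 8]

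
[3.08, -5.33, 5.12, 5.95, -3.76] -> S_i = Random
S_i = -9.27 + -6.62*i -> [-9.27, -15.89, -22.51, -29.13, -35.75]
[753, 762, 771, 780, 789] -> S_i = 753 + 9*i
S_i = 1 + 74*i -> [1, 75, 149, 223, 297]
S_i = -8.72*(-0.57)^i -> [-8.72, 4.97, -2.83, 1.61, -0.92]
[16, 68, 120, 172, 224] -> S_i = 16 + 52*i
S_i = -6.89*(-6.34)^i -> [-6.89, 43.68, -276.95, 1755.85, -11132.08]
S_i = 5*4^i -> [5, 20, 80, 320, 1280]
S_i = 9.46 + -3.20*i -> [9.46, 6.26, 3.06, -0.14, -3.34]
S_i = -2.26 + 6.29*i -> [-2.26, 4.03, 10.32, 16.61, 22.9]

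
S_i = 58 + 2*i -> [58, 60, 62, 64, 66]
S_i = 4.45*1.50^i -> [4.45, 6.68, 10.01, 15.02, 22.53]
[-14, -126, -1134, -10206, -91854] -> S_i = -14*9^i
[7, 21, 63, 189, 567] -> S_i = 7*3^i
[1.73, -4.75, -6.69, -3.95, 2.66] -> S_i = Random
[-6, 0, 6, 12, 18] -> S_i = -6 + 6*i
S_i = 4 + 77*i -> [4, 81, 158, 235, 312]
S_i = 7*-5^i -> [7, -35, 175, -875, 4375]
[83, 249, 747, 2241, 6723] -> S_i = 83*3^i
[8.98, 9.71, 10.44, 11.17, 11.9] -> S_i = 8.98 + 0.73*i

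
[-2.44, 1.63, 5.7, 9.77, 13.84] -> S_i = -2.44 + 4.07*i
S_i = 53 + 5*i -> [53, 58, 63, 68, 73]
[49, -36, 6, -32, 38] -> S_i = Random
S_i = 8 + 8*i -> [8, 16, 24, 32, 40]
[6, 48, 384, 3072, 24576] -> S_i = 6*8^i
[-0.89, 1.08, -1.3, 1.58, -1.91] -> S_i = -0.89*(-1.21)^i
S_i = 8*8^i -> [8, 64, 512, 4096, 32768]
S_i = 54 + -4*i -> [54, 50, 46, 42, 38]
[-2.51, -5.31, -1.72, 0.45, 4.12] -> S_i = Random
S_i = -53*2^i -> [-53, -106, -212, -424, -848]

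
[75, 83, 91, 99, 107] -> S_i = 75 + 8*i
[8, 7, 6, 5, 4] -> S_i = 8 + -1*i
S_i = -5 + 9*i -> [-5, 4, 13, 22, 31]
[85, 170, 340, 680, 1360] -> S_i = 85*2^i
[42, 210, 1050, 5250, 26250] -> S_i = 42*5^i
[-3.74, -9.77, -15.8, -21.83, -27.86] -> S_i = -3.74 + -6.03*i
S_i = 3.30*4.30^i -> [3.3, 14.19, 61.02, 262.37, 1128.2]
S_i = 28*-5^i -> [28, -140, 700, -3500, 17500]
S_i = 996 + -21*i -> [996, 975, 954, 933, 912]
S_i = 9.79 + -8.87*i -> [9.79, 0.92, -7.95, -16.82, -25.69]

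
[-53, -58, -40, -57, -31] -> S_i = Random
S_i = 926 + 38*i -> [926, 964, 1002, 1040, 1078]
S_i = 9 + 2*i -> [9, 11, 13, 15, 17]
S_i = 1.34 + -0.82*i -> [1.34, 0.52, -0.3, -1.12, -1.94]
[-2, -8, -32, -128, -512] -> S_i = -2*4^i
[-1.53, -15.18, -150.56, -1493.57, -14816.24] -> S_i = -1.53*9.92^i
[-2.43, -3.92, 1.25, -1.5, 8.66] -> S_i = Random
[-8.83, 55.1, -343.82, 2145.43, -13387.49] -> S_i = -8.83*(-6.24)^i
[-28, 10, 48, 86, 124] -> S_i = -28 + 38*i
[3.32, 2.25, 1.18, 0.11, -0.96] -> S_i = 3.32 + -1.07*i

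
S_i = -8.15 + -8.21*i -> [-8.15, -16.36, -24.57, -32.78, -40.99]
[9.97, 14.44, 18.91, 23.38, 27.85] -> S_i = 9.97 + 4.47*i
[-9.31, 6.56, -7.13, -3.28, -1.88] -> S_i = Random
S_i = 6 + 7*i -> [6, 13, 20, 27, 34]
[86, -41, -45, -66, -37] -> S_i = Random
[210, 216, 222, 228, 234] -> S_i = 210 + 6*i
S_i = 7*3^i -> [7, 21, 63, 189, 567]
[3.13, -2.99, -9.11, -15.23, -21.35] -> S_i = 3.13 + -6.12*i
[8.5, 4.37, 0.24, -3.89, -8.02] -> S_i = 8.50 + -4.13*i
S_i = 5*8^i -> [5, 40, 320, 2560, 20480]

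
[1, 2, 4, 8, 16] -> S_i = 1*2^i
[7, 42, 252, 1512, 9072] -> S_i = 7*6^i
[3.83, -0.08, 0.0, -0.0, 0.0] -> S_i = 3.83*(-0.02)^i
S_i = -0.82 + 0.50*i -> [-0.82, -0.32, 0.18, 0.68, 1.18]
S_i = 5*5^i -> [5, 25, 125, 625, 3125]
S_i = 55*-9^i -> [55, -495, 4455, -40095, 360855]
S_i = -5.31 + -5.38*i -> [-5.31, -10.69, -16.07, -21.45, -26.83]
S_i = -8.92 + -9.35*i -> [-8.92, -18.27, -27.62, -36.97, -46.32]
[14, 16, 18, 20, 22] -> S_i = 14 + 2*i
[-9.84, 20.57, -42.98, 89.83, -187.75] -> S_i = -9.84*(-2.09)^i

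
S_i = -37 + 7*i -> [-37, -30, -23, -16, -9]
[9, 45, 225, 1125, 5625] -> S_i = 9*5^i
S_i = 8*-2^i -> [8, -16, 32, -64, 128]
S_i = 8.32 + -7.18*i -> [8.32, 1.14, -6.04, -13.22, -20.4]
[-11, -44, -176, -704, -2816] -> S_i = -11*4^i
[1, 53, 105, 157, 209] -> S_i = 1 + 52*i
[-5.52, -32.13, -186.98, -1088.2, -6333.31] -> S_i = -5.52*5.82^i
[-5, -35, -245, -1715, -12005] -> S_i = -5*7^i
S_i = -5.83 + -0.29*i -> [-5.83, -6.12, -6.41, -6.7, -6.99]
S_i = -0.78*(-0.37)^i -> [-0.78, 0.29, -0.11, 0.04, -0.01]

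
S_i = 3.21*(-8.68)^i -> [3.21, -27.86, 241.85, -2099.25, 18221.49]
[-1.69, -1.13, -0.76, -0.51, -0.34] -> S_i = -1.69*0.67^i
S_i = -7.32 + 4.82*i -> [-7.32, -2.5, 2.32, 7.14, 11.96]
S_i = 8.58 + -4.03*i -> [8.58, 4.55, 0.52, -3.51, -7.54]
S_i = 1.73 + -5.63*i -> [1.73, -3.9, -9.53, -15.16, -20.79]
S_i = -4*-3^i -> [-4, 12, -36, 108, -324]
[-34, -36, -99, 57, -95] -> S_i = Random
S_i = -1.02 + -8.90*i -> [-1.02, -9.92, -18.82, -27.72, -36.62]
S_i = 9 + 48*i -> [9, 57, 105, 153, 201]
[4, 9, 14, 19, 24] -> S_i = 4 + 5*i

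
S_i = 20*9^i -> [20, 180, 1620, 14580, 131220]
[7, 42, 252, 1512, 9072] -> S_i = 7*6^i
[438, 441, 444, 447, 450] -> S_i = 438 + 3*i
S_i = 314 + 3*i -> [314, 317, 320, 323, 326]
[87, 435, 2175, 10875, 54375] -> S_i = 87*5^i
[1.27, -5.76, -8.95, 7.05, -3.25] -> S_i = Random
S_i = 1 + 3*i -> [1, 4, 7, 10, 13]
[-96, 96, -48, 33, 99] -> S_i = Random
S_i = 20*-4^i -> [20, -80, 320, -1280, 5120]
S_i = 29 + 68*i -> [29, 97, 165, 233, 301]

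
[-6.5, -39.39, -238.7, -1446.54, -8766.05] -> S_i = -6.50*6.06^i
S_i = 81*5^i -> [81, 405, 2025, 10125, 50625]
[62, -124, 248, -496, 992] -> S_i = 62*-2^i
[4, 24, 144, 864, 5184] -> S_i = 4*6^i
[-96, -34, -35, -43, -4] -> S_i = Random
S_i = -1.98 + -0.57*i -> [-1.98, -2.55, -3.12, -3.69, -4.26]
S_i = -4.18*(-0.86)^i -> [-4.18, 3.59, -3.09, 2.66, -2.29]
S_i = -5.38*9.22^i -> [-5.38, -49.6, -457.35, -4216.72, -38878.18]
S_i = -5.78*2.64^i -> [-5.78, -15.26, -40.28, -106.35, -280.77]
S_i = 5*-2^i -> [5, -10, 20, -40, 80]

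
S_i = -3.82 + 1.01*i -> [-3.82, -2.81, -1.8, -0.79, 0.22]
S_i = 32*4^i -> [32, 128, 512, 2048, 8192]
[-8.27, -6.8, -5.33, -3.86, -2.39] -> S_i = -8.27 + 1.47*i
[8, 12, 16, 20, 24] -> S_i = 8 + 4*i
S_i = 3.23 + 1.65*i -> [3.23, 4.88, 6.53, 8.18, 9.83]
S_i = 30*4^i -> [30, 120, 480, 1920, 7680]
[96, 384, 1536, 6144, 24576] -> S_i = 96*4^i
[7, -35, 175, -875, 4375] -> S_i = 7*-5^i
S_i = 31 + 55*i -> [31, 86, 141, 196, 251]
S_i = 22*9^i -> [22, 198, 1782, 16038, 144342]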